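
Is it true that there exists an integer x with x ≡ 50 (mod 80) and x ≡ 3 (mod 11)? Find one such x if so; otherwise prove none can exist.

Since 80 and 11 share no common factor, CRT says the pair of congruences has a solution (unique mod 880).
Any solution of the first congruence is x = 50 + 80t; substituting into the second, 80t ≡ 3 − 50 ≡ 8 (mod 11).
80 ≡ 3 (mod 11), so this reads 3t ≡ 8 (mod 11). Invert 3 mod 11 by the Euclidean algorithm: 11 = 3·3 + 2, 3 = 1·2 + 1, 2 = 2·1 + 0; back-substituting, 1 = 3 − 1·2 = 3 − (11 − 3·3) = −11 + 4·3. Hence 3·4 ≡ 1, so 3⁻¹ ≡ 4 (mod 11).
Therefore t ≡ 4·8 = 32 ≡ 10 (mod 11).
Taking t = 10 gives x = 50 + 80·10 = 850.
Verify: 850 = 10·80 + 50 and 850 = 77·11 + 3. ✓

x = 850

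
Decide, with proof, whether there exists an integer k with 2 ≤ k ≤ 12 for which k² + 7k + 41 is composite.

At k = 4: 4² + 7·4 + 41 = 85 = 5·17, which is composite.

k = 4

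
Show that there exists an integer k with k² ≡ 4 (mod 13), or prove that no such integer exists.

Take k = 2. Then 2² = 4, and since 0 ≤ 4 < 13 this is already reduced: 2² ≡ 4 (mod 13).

k = 2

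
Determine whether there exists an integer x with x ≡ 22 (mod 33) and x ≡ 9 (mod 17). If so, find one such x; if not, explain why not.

x = 451

The moduli 33 and 17 are coprime, so by the Chinese Remainder Theorem a unique solution modulo 561 exists.
Write x = 22 + 33t and require 22 + 33t ≡ 9 (mod 17), i.e. 33t ≡ 4 (mod 17).
33 ≡ 16 (mod 17), so this reads 16t ≡ 4 (mod 17). Note 16·16 = 256 ≡ 1 (mod 17) (as 256 − 1 = 15·17), so 16⁻¹ ≡ 16.
Multiplying by 16: t ≡ 16·4 = 64 ≡ 13 (mod 17).
Taking t = 13 gives x = 22 + 33·13 = 451.
Indeed 451 ≡ 22 (mod 33) and 451 ≡ 9 (mod 17).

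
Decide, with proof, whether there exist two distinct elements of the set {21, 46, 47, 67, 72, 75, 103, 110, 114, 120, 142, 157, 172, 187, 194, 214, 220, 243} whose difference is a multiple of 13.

21 mod 13 = 8 and 47 mod 13 = 8, so 47 − 21 = 26 = 2·13.

The pair (21, 47) works.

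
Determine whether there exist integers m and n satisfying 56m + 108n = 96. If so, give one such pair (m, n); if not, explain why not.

m = 21, n = -10

Every value of 56m + 108n is a multiple of gcd(56, 108) = 4; since 4 ∣ 96, solutions exist.
Dividing through by 4 reduces the equation to 14m + 27n = 24.
Run the Euclidean algorithm on 27 and 14: 27 = 1·14 + 13, 14 = 1·13 + 1, 13 = 13·1 + 0.
Unwinding: 1 = 14 − 1·13 = 14 − (27 − 1·14) = −27 + 2·14, i.e. 14·2 + 27·(-1) = 1.
Multiplying through by 24: m = 2·24 = 48, n = (-1)·24 = -24 is a solution.
Shifting by a multiple of (27, −14) keeps it a solution: m = 48 − 1·27 = 21, n = -24 + 1·14 = -10.
Check: 56·21 + 108·(-10) = 1176 − 1080 = 96. ✓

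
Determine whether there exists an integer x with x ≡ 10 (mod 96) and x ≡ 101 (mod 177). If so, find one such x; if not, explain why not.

No, no such integer exists.

Reduce both congruences modulo 3, which divides 96 and 177: they say x ≡ 10 (mod 3) and x ≡ 101 (mod 3).
These are incompatible: 10 − 101 = -91 is not divisible by 3.
Therefore no such x exists.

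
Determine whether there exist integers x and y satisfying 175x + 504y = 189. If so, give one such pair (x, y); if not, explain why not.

Since gcd(175, 504) = 7 and 189 = 7·27, Bézout's identity guarantees a solution.
Dividing through by 7 reduces the equation to 25x + 72y = 27.
Run the Euclidean algorithm on 72 and 25: 72 = 2·25 + 22, 25 = 1·22 + 3, 22 = 7·3 + 1, 3 = 3·1 + 0.
Back-substituting, 1 = 22 − 7·3 = 22 − 7·(25 − 1·22) = −7·25 + 8·22 = −7·25 + 8·(72 − 2·25) = 8·72 − 23·25; that is, 25·(-23) + 72·8 = 1.
Scaling by 27 gives the particular solution (x, y) = (-621, 216).
Shifting by a multiple of (72, −25) keeps it a solution: x = -621 + 9·72 = 27, y = 216 − 9·25 = -9.
Check: 175·27 + 504·(-9) = 4725 − 4536 = 189. ✓

x = 27, y = -9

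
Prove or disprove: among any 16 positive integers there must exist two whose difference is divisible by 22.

Try 16 consecutive integers, 93, 94, …, 108. Their remainders mod 22 are 5, 6, 7, 8, 9, 10, 11, 12, 13, 14, 15, 16, 17, 18, 19, 20 — pairwise different, as any 16 ≤ 22 consecutive integers have distinct residues.
No two share a residue, so no pair has difference divisible by 22; the claim fails for this set.

No; for instance {93, 94, 95, 96, 97, 98, 99, 100, 101, 102, 103, 104, 105, 106, 107, 108} is a counterexample.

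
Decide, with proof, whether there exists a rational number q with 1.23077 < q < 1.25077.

q = 5/4

Scale by 4: the interval becomes (4.92308, 5.00308), which contains the integer 5.
Hence 5/4 is a rational number with 1.23077 < 5/4 < 1.25077.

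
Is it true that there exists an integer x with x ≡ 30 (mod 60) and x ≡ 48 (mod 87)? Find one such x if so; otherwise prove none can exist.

x = 570

The moduli are not coprime: gcd(60, 87) = 3. Compatibility requires 3 ∣ (48 − 30) = 18, which holds, so solutions exist.
Put x = 30 + 60t, so we need 60t ≡ 18 (mod 87), equivalently (divide by 3) 20t ≡ 6 (mod 29).
To invert 20 modulo 29: 29 = 1·20 + 9, 20 = 2·9 + 2, 9 = 4·2 + 1, 2 = 2·1 + 0, and unwinding, 1 = 9 − 4·2 = 9 − 4·(20 − 2·9) = −4·20 + 9·9 = −4·20 + 9·(29 − 1·20) = 9·29 − 13·20. Thus 20⁻¹ ≡ -13 ≡ 16 (mod 29).
Therefore t ≡ 16·6 = 96 ≡ 9 (mod 29).
Then x = 30 + 60·9 = 570.
Verify: 570 = 9·60 + 30 and 570 = 6·87 + 48. ✓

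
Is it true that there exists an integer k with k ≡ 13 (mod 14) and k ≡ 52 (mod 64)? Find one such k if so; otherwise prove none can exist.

gcd(14, 64) = 2. If k ≡ 13 (mod 14) and k ≡ 52 (mod 64), then k ≡ 13 (mod 2) and k ≡ 52 (mod 2).
However 13 ≡ 1 and 52 ≡ 0 (mod 2), and 1 ≠ 0.
So no integer satisfies both congruences.

No such integer exists.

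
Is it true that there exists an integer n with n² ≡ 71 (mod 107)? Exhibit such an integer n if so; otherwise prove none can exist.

There is no such integer.

107 is prime, so by Euler's criterion 71 is a square mod 107 iff 71^((107−1)/2) = 71^53 ≡ 1 (mod 107).
Repeated squaring mod 107: 71^2 = 5041 ≡ 12; 71^4 ≡ 12² = 144 ≡ 37; 71^8 ≡ 37² = 1369 ≡ 85; 71^16 ≡ 85² = 7225 ≡ 56; 71^32 ≡ 56² = 3136 ≡ 33.
Since 53 = 32 + 16 + 4 + 1, 71^53 ≡ 33 · 56 · 37 · 71; multiplying out mod 107: 33·56 = 1848 ≡ 29, then 29·37 = 1073 ≡ 3, then 3·71 = 213 ≡ 106. Thus 71^53 ≡ 106 ≡ −1 (mod 107).
The value −1 means 71 is a non-residue modulo 107, so n² ≡ 71 (mod 107) is impossible.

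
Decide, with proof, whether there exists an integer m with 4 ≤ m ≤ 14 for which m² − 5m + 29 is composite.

m = 13

At m = 13: 13² − 5·13 + 29 = 133 = 7·19, which is composite.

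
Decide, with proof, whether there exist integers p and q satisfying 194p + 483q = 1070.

p = 130, q = -50

Since gcd(194, 483) = 1, every integer is an integer combination of 194 and 483.
Dividing repeatedly: 483 = 2·194 + 95, 194 = 2·95 + 4, 95 = 23·4 + 3, 4 = 1·3 + 1, 3 = 3·1 + 0.
Working back up the chain: 1 = 4 − 1·3 = 4 − (95 − 23·4) = −95 + 24·4 = −95 + 24·(194 − 2·95) = 24·194 − 49·95 = 24·194 − 49·(483 − 2·194) = −49·483 + 122·194. So 194·122 + 483·(-49) = 1.
Times 1070: 194·130540 + 483·(-52430) = 1070, so (130540, -52430) solves it.
Shifting by a multiple of (483, −194) keeps it a solution: p = 130540 − 270·483 = 130, q = -52430 + 270·194 = -50.
Indeed 194·130 + 483·(-50) = 25220 − 24150 = 1070.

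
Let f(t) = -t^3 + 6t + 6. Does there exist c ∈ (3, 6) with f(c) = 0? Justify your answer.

No.

The endpoint values f(3) = -3 and f(6) = -174 are both negative. Claim: f(t) < 0 for every t in (3, 6).
Shift to the endpoint 3: with t = 3 + u (0 < u < 3), one computes f(3 + u) = -u^3 - 9u^2 - 21u - 3.
All 4 nonzero coefficients of this polynomial in u are negative; hence for u > 0 the value is a sum of negative terms (the constant -3 among them).
Therefore f(t) < 0 throughout (3, 6), and f has no zero there.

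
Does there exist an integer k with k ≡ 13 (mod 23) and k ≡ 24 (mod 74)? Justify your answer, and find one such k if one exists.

k = 542

Since 23 and 74 share no common factor, CRT says the pair of congruences has a solution (unique mod 1702).
Write k = 13 + 23t and require 13 + 23t ≡ 24 (mod 74), i.e. 23t ≡ 11 (mod 74).
To invert 23 modulo 74: 74 = 3·23 + 5, 23 = 4·5 + 3, 5 = 1·3 + 2, 3 = 1·2 + 1, 2 = 2·1 + 0, and unwinding, 1 = 3 − 1·2 = 3 − (5 − 1·3) = −5 + 2·3 = −5 + 2·(23 − 4·5) = 2·23 − 9·5 = 2·23 − 9·(74 − 3·23) = −9·74 + 29·23. Thus 23⁻¹ ≡ 29 (mod 74).
Therefore t ≡ 29·11 = 319 ≡ 23 (mod 74).
With t = 23: k = 13 + 23·23 = 542.
Indeed 542 ≡ 13 (mod 23) and 542 ≡ 24 (mod 74).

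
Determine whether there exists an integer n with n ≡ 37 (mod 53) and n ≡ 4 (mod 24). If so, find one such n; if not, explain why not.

Since 53 and 24 share no common factor, CRT says the pair of congruences has a solution (unique mod 1272).
Any solution of the first congruence is n = 37 + 53t; substituting into the second, 53t ≡ 4 − 37 ≡ 15 (mod 24).
53 ≡ 5 (mod 24), so this reads 5t ≡ 15 (mod 24). Invert 5 mod 24 by the Euclidean algorithm: 24 = 4·5 + 4, 5 = 1·4 + 1, 4 = 4·1 + 0; back-substituting, 1 = 5 − 1·4 = 5 − (24 − 4·5) = −24 + 5·5. Hence 5·5 ≡ 1, so 5⁻¹ ≡ 5 (mod 24).
Therefore t ≡ 5·15 = 75 ≡ 3 (mod 24).
Taking t = 3 gives n = 37 + 53·3 = 196.
Verify: 196 = 3·53 + 37 and 196 = 8·24 + 4. ✓

n = 196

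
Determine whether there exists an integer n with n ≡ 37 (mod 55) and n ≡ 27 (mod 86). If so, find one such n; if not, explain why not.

n = 4327

The moduli 55 and 86 are coprime, so by the Chinese Remainder Theorem a unique solution modulo 4730 exists.
Any solution of the first congruence is n = 37 + 55t; substituting into the second, 55t ≡ 27 − 37 ≡ 76 (mod 86).
Invert 55 mod 86 by the Euclidean algorithm: 86 = 1·55 + 31, 55 = 1·31 + 24, 31 = 1·24 + 7, 24 = 3·7 + 3, 7 = 2·3 + 1, 3 = 3·1 + 0; back-substituting, 1 = 7 − 2·3 = 7 − 2·(24 − 3·7) = −2·24 + 7·7 = −2·24 + 7·(31 − 1·24) = 7·31 − 9·24 = 7·31 − 9·(55 − 1·31) = −9·55 + 16·31 = −9·55 + 16·(86 − 1·55) = 16·86 − 25·55. Hence 55·(-25) ≡ 1, so 55⁻¹ ≡ -25 ≡ 61 (mod 86).
Therefore t ≡ 61·76 = 4636 ≡ 78 (mod 86).
Taking t = 78 gives n = 37 + 55·78 = 4327.
Indeed 4327 ≡ 37 (mod 55) and 4327 ≡ 27 (mod 86).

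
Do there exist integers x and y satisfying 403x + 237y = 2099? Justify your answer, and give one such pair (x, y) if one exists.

x = 134, y = -219

Since gcd(403, 237) = 1, every integer is an integer combination of 403 and 237.
Dividing repeatedly: 403 = 1·237 + 166, 237 = 1·166 + 71, 166 = 2·71 + 24, 71 = 2·24 + 23, 24 = 1·23 + 1, 23 = 23·1 + 0.
Unwinding: 1 = 24 − 1·23 = 24 − (71 − 2·24) = −71 + 3·24 = −71 + 3·(166 − 2·71) = 3·166 − 7·71 = 3·166 − 7·(237 − 1·166) = −7·237 + 10·166 = −7·237 + 10·(403 − 1·237) = 10·403 − 17·237, i.e. 403·10 + 237·(-17) = 1.
Scaling by 2099 gives the particular solution (x, y) = (20990, -35683).
Shifting by a multiple of (237, −403) keeps it a solution: x = 20990 − 88·237 = 134, y = -35683 + 88·403 = -219.
Check: 403·134 + 237·(-219) = 54002 − 51903 = 2099. ✓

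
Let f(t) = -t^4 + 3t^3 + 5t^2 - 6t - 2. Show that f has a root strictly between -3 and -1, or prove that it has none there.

Yes, f has a root in the interval.

f(-3) = -101 and f(-1) = 5, which have opposite signs.
As a polynomial, f is continuous on every closed interval.
By the Intermediate Value Theorem, f takes the value 0 somewhere in the open interval.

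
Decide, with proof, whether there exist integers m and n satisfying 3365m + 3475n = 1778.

No such integers exist.

gcd(3365, 3475) = 5, so every integer of the form 3365m + 3475n is a multiple of 5.
But 1778 = 5·355 + 3, so 5 ∤ 1778.
So the equation is unsolvable over ℤ.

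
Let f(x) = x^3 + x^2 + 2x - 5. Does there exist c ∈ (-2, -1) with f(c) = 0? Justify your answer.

Evaluate at the endpoints: f(-2) = -13, f(-1) = -7 — same sign (negative).
The derivative f'(x) = 3x^2 + 2x + 2 is a quadratic with discriminant 2² − 4·3·2 = -20 < 0; it never vanishes, so it is always positive (sign of the leading coefficient).
Hence f is strictly increasing on ℝ, and in particular on [-2, -1]. A strictly monotone function with same-sign endpoint values stays negative on the whole interval, so f has no zero in (-2, -1).

f has no root in that interval.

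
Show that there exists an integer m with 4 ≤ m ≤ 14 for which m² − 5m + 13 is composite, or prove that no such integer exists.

At m = 9: 9² − 5·9 + 13 = 49 = 7·7, which is composite.

m = 9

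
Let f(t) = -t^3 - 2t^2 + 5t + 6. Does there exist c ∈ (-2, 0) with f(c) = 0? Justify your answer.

f(-2) = -4 and f(0) = 6, which have opposite signs.
f is continuous everywhere (it is a polynomial), in particular on [-2, 0].
By the Intermediate Value Theorem f must vanish at some point of (-2, 0).

Yes, f has a root in the interval.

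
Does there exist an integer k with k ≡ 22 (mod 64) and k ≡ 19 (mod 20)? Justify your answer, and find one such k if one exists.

gcd(64, 20) = 4. If k ≡ 22 (mod 64) and k ≡ 19 (mod 20), then k ≡ 22 (mod 4) and k ≡ 19 (mod 4).
However 22 ≡ 2 and 19 ≡ 3 (mod 4), and 2 ≠ 3.
So no integer satisfies both congruences.

No such integer exists.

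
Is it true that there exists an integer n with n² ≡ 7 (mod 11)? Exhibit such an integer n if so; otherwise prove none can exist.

No, no such integer exists.

Squares mod 11 repeat after n = 5 (as (−n)² = n²); for n = 0..5 they are 0, 1, 4, 9, 5, 3.
The set of squares mod 11 is therefore {0, 1, 3, 4, 5, 9}, which does not contain 7.
Hence no integer n has n² ≡ 7 (mod 11).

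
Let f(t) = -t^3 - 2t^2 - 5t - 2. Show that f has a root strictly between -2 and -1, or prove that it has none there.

f(-2) = 8 and f(-1) = 2, both positive.
f'(t) = -3t^2 - 4t - 5 has discriminant (-4)² − 4·(-3)·(-5) = -44 < 0, so f' has no real roots and is negative for every real t.
Hence f is strictly decreasing on ℝ, and in particular on [-2, -1]. A strictly monotone function with same-sign endpoint values stays positive on the whole interval, so f has no zero in (-2, -1).

No.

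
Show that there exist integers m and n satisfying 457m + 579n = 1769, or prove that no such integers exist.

457 and 579 are coprime, so 457m + 579n ranges over all of ℤ.
Run the Euclidean algorithm on 579 and 457: 579 = 1·457 + 122, 457 = 3·122 + 91, 122 = 1·91 + 31, 91 = 2·31 + 29, 31 = 1·29 + 2, 29 = 14·2 + 1, 2 = 2·1 + 0.
Unwinding: 1 = 29 − 14·2 = 29 − 14·(31 − 1·29) = −14·31 + 15·29 = −14·31 + 15·(91 − 2·31) = 15·91 − 44·31 = 15·91 − 44·(122 − 1·91) = −44·122 + 59·91 = −44·122 + 59·(457 − 3·122) = 59·457 − 221·122 = 59·457 − 221·(579 − 1·457) = −221·579 + 280·457, i.e. 457·280 + 579·(-221) = 1.
Multiplying through by 1769: m = 280·1769 = 495320, n = (-221)·1769 = -390949 is a solution.
Shifting by a multiple of (579, −457) keeps it a solution: m = 495320 − 855·579 = 275, n = -390949 + 855·457 = -214.
Check: 457·275 + 579·(-214) = 125675 − 123906 = 1769. ✓

m = 275, n = -214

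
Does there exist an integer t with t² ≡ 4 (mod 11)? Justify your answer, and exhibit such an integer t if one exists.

t = 9

t = 9 works: 9² = 81, and 81 − 4 = 77 = 7·11.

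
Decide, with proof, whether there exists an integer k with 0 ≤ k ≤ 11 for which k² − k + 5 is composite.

k = 6

At k = 6: 6² − 6 + 5 = 35 = 5·7, which is composite.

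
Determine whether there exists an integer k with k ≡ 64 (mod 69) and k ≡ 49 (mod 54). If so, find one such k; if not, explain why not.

k = 1237

The moduli are not coprime: gcd(69, 54) = 3. Compatibility requires 3 ∣ (49 − 64) = -15, which holds, so solutions exist.
Put k = 64 + 69t, so we need 69t ≡ 39 (mod 54), equivalently (divide by 3) 23t ≡ 13 (mod 18).
23 ≡ 5 (mod 18), so this reads 5t ≡ 13 (mod 18). Invert 5 mod 18 by the Euclidean algorithm: 18 = 3·5 + 3, 5 = 1·3 + 2, 3 = 1·2 + 1, 2 = 2·1 + 0; back-substituting, 1 = 3 − 1·2 = 3 − (5 − 1·3) = −5 + 2·3 = −5 + 2·(18 − 3·5) = 2·18 − 7·5. Hence 5·(-7) ≡ 1, so 5⁻¹ ≡ -7 ≡ 11 (mod 18).
Multiplying by 11: t ≡ 11·13 = 143 ≡ 17 (mod 18).
Then k = 64 + 69·17 = 1237.
Indeed 1237 ≡ 64 (mod 69) and 1237 ≡ 49 (mod 54).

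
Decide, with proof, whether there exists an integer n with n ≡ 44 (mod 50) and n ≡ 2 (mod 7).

The moduli 50 and 7 are coprime, so by the Chinese Remainder Theorem a unique solution modulo 350 exists.
Write n = 44 + 50t and require 44 + 50t ≡ 2 (mod 7), i.e. 50t ≡ 0 (mod 7).
50 ≡ 1 (mod 7), so this reads 1t ≡ 0 (mod 7). t = 0 satisfies this.
Taking t = 0 gives n = 44 + 50·0 = 44.
Verify: 44 = 0·50 + 44 and 44 = 6·7 + 2. ✓

n = 44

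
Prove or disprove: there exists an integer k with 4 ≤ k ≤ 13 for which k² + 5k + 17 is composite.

At k = 12: 12² + 5·12 + 17 = 221 = 13·17, which is composite.

k = 12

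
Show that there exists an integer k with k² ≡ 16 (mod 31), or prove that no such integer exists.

k = 27

Take k = 27. Then 27² = 729 = 23·31 + 16, so 27² ≡ 16 (mod 31).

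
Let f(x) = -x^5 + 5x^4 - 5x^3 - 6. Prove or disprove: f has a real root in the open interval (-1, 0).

f(-1) = 5 and f(0) = -6, which have opposite signs.
As a polynomial, f is continuous on every closed interval.
By the Intermediate Value Theorem f must vanish at some point of (-1, 0).

Yes, f has a root in the interval.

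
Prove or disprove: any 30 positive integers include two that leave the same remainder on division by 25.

Each integer lies in one of the 25 residue classes modulo 25.
With 30 integers and only 25 classes, the pigeonhole principle forces two of them, say a and b, into the same class.
So a and b have equal remainders mod 25, which is exactly what was to be shown.

Yes, this is always true.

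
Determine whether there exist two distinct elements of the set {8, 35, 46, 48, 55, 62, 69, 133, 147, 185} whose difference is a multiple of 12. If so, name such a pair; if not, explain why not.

No, no such pair exists.

Reduce each element modulo 12: 8↦8, 35↦11, 46↦10, 48↦0, 55↦7, 62↦2, 69↦9, 133↦1, 147↦3, 185↦5.
All 10 residues are distinct, so no two elements differ by a multiple of 12.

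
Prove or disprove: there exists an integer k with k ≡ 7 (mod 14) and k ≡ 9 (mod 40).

k = 49

The moduli are not coprime: gcd(14, 40) = 2. Compatibility requires 2 ∣ (9 − 7) = 2, which holds, so solutions exist.
Step through k = 7, 7 + 14, 7 + 2·14, …: the values 7, 21, 35, 49 reduce mod 40 to 7, 21, 35, 9. The value 49 hits 9.
Check: 49 mod 14 = 7, 49 mod 40 = 9. ✓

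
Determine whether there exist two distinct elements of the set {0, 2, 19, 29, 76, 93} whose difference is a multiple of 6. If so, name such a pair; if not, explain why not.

Reduce each element modulo 6: 0↦0, 2↦2, 19↦1, 29↦5, 76↦4, 93↦3.
These 6 residues are pairwise different, hence no difference of two elements is divisible by 6.

There is no such pair.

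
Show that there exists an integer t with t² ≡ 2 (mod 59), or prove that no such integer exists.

There is no such integer.

59 is prime, so by Euler's criterion 2 is a square mod 59 iff 2^((59−1)/2) = 2^29 ≡ 1 (mod 59).
Repeated squaring mod 59: 2^2 = 4 ≡ 4; 2^4 ≡ 4² = 16 ≡ 16; 2^8 ≡ 16² = 256 ≡ 20; 2^16 ≡ 20² = 400 ≡ 46.
Since 29 = 16 + 8 + 4 + 1, 2^29 ≡ 46 · 20 · 16 · 2; multiplying out mod 59: 46·20 = 920 ≡ 35, then 35·16 = 560 ≡ 29, then 29·2 = 58 ≡ 58. Thus 2^29 ≡ 58 ≡ −1 (mod 59).
By Euler's criterion 2 is a quadratic non-residue mod 59: no t satisfies t² ≡ 2 (mod 59).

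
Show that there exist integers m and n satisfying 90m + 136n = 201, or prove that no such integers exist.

No such integers exist.

gcd(90, 136) = 2, so every integer of the form 90m + 136n is a multiple of 2.
However 201 leaves remainder 1 on division by 2.
So the equation is unsolvable over ℤ.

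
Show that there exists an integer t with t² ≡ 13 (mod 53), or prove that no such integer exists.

t = 38

t = 38 works: 38² = 1444, and 1444 − 13 = 1431 = 27·53.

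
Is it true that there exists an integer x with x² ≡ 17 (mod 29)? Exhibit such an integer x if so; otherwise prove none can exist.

No, no such integer exists.

Apply Euler's criterion with the prime 29: 17 is a quadratic residue iff 17^14 ≡ 1 (mod 29), and a non-residue iff it is ≡ −1.
Repeated squaring mod 29: 17^2 = 289 ≡ 28; 17^4 ≡ 28² = 784 ≡ 1; 17^8 ≡ 1² = 1 ≡ 1.
Since 14 = 8 + 4 + 2, 17^14 ≡ 1 · 1 · 28; multiplying out mod 29: 1·1 = 1 ≡ 1, then 1·28 = 28 ≡ 28. Thus 17^14 ≡ 28 ≡ −1 (mod 29).
By Euler's criterion 17 is a quadratic non-residue mod 29: no x satisfies x² ≡ 17 (mod 29).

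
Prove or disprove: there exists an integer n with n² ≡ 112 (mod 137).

n = 89

Take n = 89. Then 89² = 7921 = 57·137 + 112, so 89² ≡ 112 (mod 137).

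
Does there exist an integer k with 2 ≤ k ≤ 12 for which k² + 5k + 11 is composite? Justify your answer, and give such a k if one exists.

k = 8

At k = 8: 8² + 5·8 + 11 = 115 = 5·23, which is composite.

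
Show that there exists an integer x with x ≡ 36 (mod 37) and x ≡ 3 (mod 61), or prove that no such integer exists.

x = 369

Since 37 and 61 share no common factor, CRT says the pair of congruences has a solution (unique mod 2257).
Write x = 36 + 37t and require 36 + 37t ≡ 3 (mod 61), i.e. 37t ≡ 28 (mod 61).
To invert 37 modulo 61: 61 = 1·37 + 24, 37 = 1·24 + 13, 24 = 1·13 + 11, 13 = 1·11 + 2, 11 = 5·2 + 1, 2 = 2·1 + 0, and unwinding, 1 = 11 − 5·2 = 11 − 5·(13 − 1·11) = −5·13 + 6·11 = −5·13 + 6·(24 − 1·13) = 6·24 − 11·13 = 6·24 − 11·(37 − 1·24) = −11·37 + 17·24 = −11·37 + 17·(61 − 1·37) = 17·61 − 28·37. Thus 37⁻¹ ≡ -28 ≡ 33 (mod 61).
Multiplying by 33: t ≡ 33·28 = 924 ≡ 9 (mod 61).
Taking t = 9 gives x = 36 + 37·9 = 369.
Indeed 369 ≡ 36 (mod 37) and 369 ≡ 3 (mod 61).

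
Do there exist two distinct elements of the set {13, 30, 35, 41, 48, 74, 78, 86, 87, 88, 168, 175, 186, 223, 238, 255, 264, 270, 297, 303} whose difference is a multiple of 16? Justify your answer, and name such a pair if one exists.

Both 30 and 78 leave remainder 14 on division by 16; their difference 48 = 3·16 is a multiple of 16.

30 and 78 are such a pair.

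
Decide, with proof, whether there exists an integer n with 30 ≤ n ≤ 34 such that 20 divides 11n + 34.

The values of 11n + 34 for n = 30, 31, …, 34 are 364, 375, 386, 397, 408; reduced mod 20 these are 4, 15, 6, 17, 8.
The residue 0 does not occur, so no n in [30, 34] makes 11n + 34 a multiple of 20.

There is no such integer n in that range.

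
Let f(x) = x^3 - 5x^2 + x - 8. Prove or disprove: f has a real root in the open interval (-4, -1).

f(-4) = -156 and f(-1) = -15, both negative, so a sign-change argument is unavailable; we show f keeps this sign on the whole interval.
Substitute x = -1 − u, where 0 < u < 3 on the interval. Expanding, f(-1 − u) = -u^3 - 8u^2 - 14u - 15.
All 4 nonzero coefficients of this polynomial in u are negative; hence for u > 0 the value is a sum of negative terms (the constant -15 among them).
So f is strictly negative on (-4, -1); no root exists in the interval.

No.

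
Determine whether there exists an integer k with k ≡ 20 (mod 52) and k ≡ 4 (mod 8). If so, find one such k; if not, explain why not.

gcd(52, 8) = 4. A simultaneous solution exists iff 20 ≡ 4 (mod 4); here 20 mod 4 = 0 = 4 mod 4, so it does.
In fact k = 20 itself already satisfies 20 mod 8 = 4.
Verify: 20 = 0·52 + 20 and 20 = 2·8 + 4. ✓

k = 20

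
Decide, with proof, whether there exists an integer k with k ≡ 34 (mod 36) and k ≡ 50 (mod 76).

Here gcd(36, 76) = 4, and both 34 and 50 leave remainder 2 mod 4, so the system is consistent.
Put k = 34 + 36t, so we need 36t ≡ 16 (mod 76), equivalently (divide by 4) 9t ≡ 4 (mod 19).
Note 9·17 = 153 ≡ 1 (mod 19) (as 153 − 1 = 8·19), so 9⁻¹ ≡ 17.
Therefore t ≡ 17·4 = 68 ≡ 11 (mod 19).
Then k = 34 + 36·11 = 430.
Verify: 430 = 11·36 + 34 and 430 = 5·76 + 50. ✓

k = 430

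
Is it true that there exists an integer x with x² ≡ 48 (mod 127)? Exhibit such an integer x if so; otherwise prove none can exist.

No such integer exists.

Apply Euler's criterion with the prime 127: 48 is a quadratic residue iff 48^63 ≡ 1 (mod 127), and a non-residue iff it is ≡ −1.
Squaring successively (mod 127): 48^2 = 2304 ≡ 18; 48^4 ≡ 18² = 324 ≡ 70; 48^8 ≡ 70² = 4900 ≡ 74; 48^16 ≡ 74² = 5476 ≡ 15; 48^32 ≡ 15² = 225 ≡ 98.
Since 63 = 32 + 16 + 8 + 4 + 2 + 1, 48^63 ≡ 98 · 15 · 74 · 70 · 18 · 48; multiplying out mod 127: 98·15 = 1470 ≡ 73, then 73·74 = 5402 ≡ 68, then 68·70 = 4760 ≡ 61, then 61·18 = 1098 ≡ 82, then 82·48 = 3936 ≡ 126. Thus 48^63 ≡ 126 ≡ −1 (mod 127).
The value −1 means 48 is a non-residue modulo 127, so x² ≡ 48 (mod 127) is impossible.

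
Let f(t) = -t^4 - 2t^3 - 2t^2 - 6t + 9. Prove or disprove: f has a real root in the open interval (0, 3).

f(0) = 9 and f(3) = -162, which have opposite signs.
Since f is a polynomial it is continuous on [0, 3].
By the Intermediate Value Theorem, f takes the value 0 somewhere in the open interval.

Yes, f has a root in the interval.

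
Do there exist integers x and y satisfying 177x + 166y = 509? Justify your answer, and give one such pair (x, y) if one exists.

x = 1, y = 2

Since gcd(177, 166) = 1, every integer is an integer combination of 177 and 166.
Euclidean algorithm: 177 = 1·166 + 11, 166 = 15·11 + 1, 11 = 11·1 + 0.
Back-substituting, 1 = 166 − 15·11 = 166 − 15·(177 − 1·166) = −15·177 + 16·166; that is, 177·(-15) + 166·16 = 1.
Times 509: 177·(-7635) + 166·8144 = 509, so (-7635, 8144) solves it.
Shifting by a multiple of (166, −177) keeps it a solution: x = -7635 + 46·166 = 1, y = 8144 − 46·177 = 2.
Check: 177·1 + 166·2 = 177 + 332 = 509. ✓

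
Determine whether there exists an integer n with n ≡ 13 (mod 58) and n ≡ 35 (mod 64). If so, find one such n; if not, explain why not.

n = 419

Here gcd(58, 64) = 2, and both 13 and 35 leave remainder 1 mod 2, so the system is consistent.
List candidates n ≡ 13 (mod 58): 13, 71, 129, 187, 245, 303, 361, 419. Modulo 64 these are 13, 7, 1, 59, 53, 47, 41, 35; 419 gives 35 as required.
Indeed 419 ≡ 13 (mod 58) and 419 ≡ 35 (mod 64).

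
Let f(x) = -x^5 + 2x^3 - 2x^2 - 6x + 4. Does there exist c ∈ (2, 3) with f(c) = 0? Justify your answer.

No.

f(2) = -32 and f(3) = -221, both negative, so a sign-change argument is unavailable; we show f keeps this sign on the whole interval.
Substitute x = 2 + u, where 0 < u < 1 on the interval. Expanding, f(2 + u) = -u^5 - 10u^4 - 38u^3 - 70u^2 - 70u - 32.
All 6 nonzero coefficients of this polynomial in u are negative; hence for u > 0 the value is a sum of negative terms (the constant -32 among them).
So f is strictly negative on (2, 3); no root exists in the interval.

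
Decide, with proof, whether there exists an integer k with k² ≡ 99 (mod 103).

No, no such integer exists.

103 is prime, so by Euler's criterion 99 is a square mod 103 iff 99^((103−1)/2) = 99^51 ≡ 1 (mod 103).
Squaring successively (mod 103): 99^2 = 9801 ≡ 16; 99^4 ≡ 16² = 256 ≡ 50; 99^8 ≡ 50² = 2500 ≡ 28; 99^16 ≡ 28² = 784 ≡ 63; 99^32 ≡ 63² = 3969 ≡ 55.
Since 51 = 32 + 16 + 2 + 1, 99^51 ≡ 55 · 63 · 16 · 99; multiplying out mod 103: 55·63 = 3465 ≡ 66, then 66·16 = 1056 ≡ 26, then 26·99 = 2574 ≡ 102. Thus 99^51 ≡ 102 ≡ −1 (mod 103).
The value −1 means 99 is a non-residue modulo 103, so k² ≡ 99 (mod 103) is impossible.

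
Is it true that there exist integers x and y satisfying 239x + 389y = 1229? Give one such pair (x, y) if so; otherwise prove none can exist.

x = 150, y = -89

Since gcd(239, 389) = 1, every integer is an integer combination of 239 and 389.
Run the Euclidean algorithm on 389 and 239: 389 = 1·239 + 150, 239 = 1·150 + 89, 150 = 1·89 + 61, 89 = 1·61 + 28, 61 = 2·28 + 5, 28 = 5·5 + 3, 5 = 1·3 + 2, 3 = 1·2 + 1, 2 = 2·1 + 0.
Unwinding: 1 = 3 − 1·2 = 3 − (5 − 1·3) = −5 + 2·3 = −5 + 2·(28 − 5·5) = 2·28 − 11·5 = 2·28 − 11·(61 − 2·28) = −11·61 + 24·28 = −11·61 + 24·(89 − 1·61) = 24·89 − 35·61 = 24·89 − 35·(150 − 1·89) = −35·150 + 59·89 = −35·150 + 59·(239 − 1·150) = 59·239 − 94·150 = 59·239 − 94·(389 − 1·239) = −94·389 + 153·239, i.e. 239·153 + 389·(-94) = 1.
Times 1229: 239·188037 + 389·(-115526) = 1229, so (188037, -115526) solves it.
Shifting by a multiple of (389, −239) keeps it a solution: x = 188037 − 483·389 = 150, y = -115526 + 483·239 = -89.
Indeed 239·150 + 389·(-89) = 35850 − 34621 = 1229.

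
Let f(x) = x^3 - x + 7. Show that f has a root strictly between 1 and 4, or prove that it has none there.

No.

f(1) = 7 and f(4) = 67, both positive, so a sign-change argument is unavailable; we show f keeps this sign on the whole interval.
Substitute x = 1 + u, where 0 < u < 3 on the interval. Expanding, f(1 + u) = u^3 + 3u^2 + 2u + 7.
The nonzero coefficients here are all positive, so for u > 0 every term is positive (or zero), and the constant term 7 is strictly positive.
So f is strictly positive on (1, 4); no root exists in the interval.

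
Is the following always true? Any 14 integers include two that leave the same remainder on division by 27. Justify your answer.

Take the 14 consecutive integers 48, 49, …, 61: their residues mod 27 are all distinct because 14 ≤ 27.
Hence this collection has no pair with equal remainders mod 27, disproving the claim.

No, the set {48, 49, 50, 51, 52, 53, 54, 55, 56, 57, 58, 59, 60, 61} is a counterexample.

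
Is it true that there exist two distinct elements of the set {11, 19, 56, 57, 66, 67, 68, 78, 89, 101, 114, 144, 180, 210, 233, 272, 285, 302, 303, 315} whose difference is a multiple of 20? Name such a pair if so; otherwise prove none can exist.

Reduce each element modulo 20: 11↦11, 19↦19, 56↦16, 57↦17, 66↦6, 67↦7, 68↦8, 78↦18, 89↦9, 101↦1, 114↦14, 144↦4, 180↦0, 210↦10, 233↦13, 272↦12, 285↦5, 302↦2, 303↦3, 315↦15.
All 20 residues are distinct, so no two elements differ by a multiple of 20.

There is no such pair.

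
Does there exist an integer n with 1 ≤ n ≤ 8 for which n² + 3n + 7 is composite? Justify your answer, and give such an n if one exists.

At n = 3: 3² + 3·3 + 7 = 25 = 5·5, which is composite.

n = 3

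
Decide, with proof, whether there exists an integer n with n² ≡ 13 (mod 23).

Take n = 17. Then 17² = 289 = 12·23 + 13, so 17² ≡ 13 (mod 23).

n = 17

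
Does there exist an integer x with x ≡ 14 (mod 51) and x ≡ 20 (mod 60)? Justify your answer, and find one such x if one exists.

x = 320

gcd(51, 60) = 3. A simultaneous solution exists iff 14 ≡ 20 (mod 3); here 14 mod 3 = 2 = 20 mod 3, so it does.
List candidates x ≡ 14 (mod 51): 14, 65, 116, 167, 218, 269, 320. Modulo 60 these are 14, 5, 56, 47, 38, 29, 20; 320 gives 20 as required.
Indeed 320 ≡ 14 (mod 51) and 320 ≡ 20 (mod 60).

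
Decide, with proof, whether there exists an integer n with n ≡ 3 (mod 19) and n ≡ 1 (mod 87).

The moduli 19 and 87 are coprime, so by the Chinese Remainder Theorem a unique solution modulo 1653 exists.
Any solution of the first congruence is n = 3 + 19t; substituting into the second, 19t ≡ 1 − 3 ≡ 85 (mod 87).
Note 19·55 = 1045 ≡ 1 (mod 87) (as 1045 − 1 = 12·87), so 19⁻¹ ≡ 55.
Therefore t ≡ 55·85 = 4675 ≡ 64 (mod 87).
With t = 64: n = 3 + 19·64 = 1219.
Verify: 1219 = 64·19 + 3 and 1219 = 14·87 + 1. ✓

n = 1219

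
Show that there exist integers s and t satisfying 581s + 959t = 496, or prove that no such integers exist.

gcd(581, 959) = 7, so every integer of the form 581s + 959t is a multiple of 7.
But 496 is not a multiple of 7 (it leaves remainder 6).
Therefore 581s + 959t = 496 has no solution in integers.

There are no such integers.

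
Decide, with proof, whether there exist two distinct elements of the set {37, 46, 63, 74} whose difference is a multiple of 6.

Residues mod 6: 37↦1, 46↦4, 63↦3, 74↦2.
All 4 residues are distinct, so no two elements differ by a multiple of 6.

There is no such pair.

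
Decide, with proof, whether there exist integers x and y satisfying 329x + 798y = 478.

Both 329 and 798 are divisible by gcd(329, 798) = 7, hence so is any combination 329x + 798y.
But 478 is not a multiple of 7 (it leaves remainder 2).
Hence no integers x, y satisfy the equation.

No, no such integers exist.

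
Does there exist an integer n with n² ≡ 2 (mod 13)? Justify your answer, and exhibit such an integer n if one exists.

Since (13 − n)² ≡ n² (mod 13), it suffices to square n = 0, 1, …, 6: the residues are 0, 1, 4, 9, 3, 12, 10.
So the quadratic residues mod 13 are {0, 1, 3, 4, 9, 10, 12}, and 2 is not among them.
Hence no integer n has n² ≡ 2 (mod 13).

No, no such integer exists.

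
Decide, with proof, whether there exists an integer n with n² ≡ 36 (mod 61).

n = 55 works: 55² = 3025, and 3025 − 36 = 2989 = 49·61.

n = 55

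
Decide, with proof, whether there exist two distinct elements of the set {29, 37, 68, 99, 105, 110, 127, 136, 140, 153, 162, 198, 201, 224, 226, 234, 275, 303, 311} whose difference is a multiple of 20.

No such pair exists.

Two integers differ by a multiple of 20 exactly when they have the same residue mod 20. The residues are 29↦9, 37↦17, 68↦8, 99↦19, 105↦5, 110↦10, 127↦7, 136↦16, 140↦0, 153↦13, 162↦2, 198↦18, 201↦1, 224↦4, 226↦6, 234↦14, 275↦15, 303↦3, 311↦11.
These 19 residues are pairwise different, hence no difference of two elements is divisible by 20.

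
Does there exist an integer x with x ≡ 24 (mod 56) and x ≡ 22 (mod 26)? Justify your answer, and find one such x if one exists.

x = 360

Here gcd(56, 26) = 2, and both 24 and 22 leave remainder 0 mod 2, so the system is consistent.
Step through x = 24, 24 + 56, 24 + 2·56, …: the values 24, 80, 136, 192, 248, 304, 360 reduce mod 26 to 24, 2, 6, 10, 14, 18, 22. The value 360 hits 22.
Verify: 360 = 6·56 + 24 and 360 = 13·26 + 22. ✓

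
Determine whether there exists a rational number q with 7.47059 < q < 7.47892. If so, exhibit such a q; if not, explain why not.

q = 142/19

Scale by 19: the interval becomes (141.94121, 142.09948), which contains the integer 142.
Hence 142/19 is a rational number with 7.47059 < 142/19 < 7.47892.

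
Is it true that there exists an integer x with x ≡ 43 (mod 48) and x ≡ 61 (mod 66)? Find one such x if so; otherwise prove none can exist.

The moduli are not coprime: gcd(48, 66) = 6. Compatibility requires 6 ∣ (61 − 43) = 18, which holds, so solutions exist.
Write x = 43 + 48t. Then 48t ≡ 61 − 43 ≡ 18 (mod 66); dividing through by 6 gives 8t ≡ 3 (mod 11).
To invert 8 modulo 11: 11 = 1·8 + 3, 8 = 2·3 + 2, 3 = 1·2 + 1, 2 = 2·1 + 0, and unwinding, 1 = 3 − 1·2 = 3 − (8 − 2·3) = −8 + 3·3 = −8 + 3·(11 − 1·8) = 3·11 − 4·8. Thus 8⁻¹ ≡ -4 ≡ 7 (mod 11).
Therefore t ≡ 7·3 = 21 ≡ 10 (mod 11).
Then x = 43 + 48·10 = 523.
Verify: 523 = 10·48 + 43 and 523 = 7·66 + 61. ✓

x = 523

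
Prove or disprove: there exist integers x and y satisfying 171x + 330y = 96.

gcd(171, 330) = 3, and 3 divides 96, so integer solutions exist.
Dividing through by 3 reduces the equation to 57x + 110y = 32.
Dividing repeatedly: 110 = 1·57 + 53, 57 = 1·53 + 4, 53 = 13·4 + 1, 4 = 4·1 + 0.
Working back up the chain: 1 = 53 − 13·4 = 53 − 13·(57 − 1·53) = −13·57 + 14·53 = −13·57 + 14·(110 − 1·57) = 14·110 − 27·57. So 57·(-27) + 110·14 = 1.
Scaling by 32 gives the particular solution (x, y) = (-864, 448).
Adding 8·110 to x and subtracting 8·57 from y gives the tidier solution (16, -8).
Check: 171·16 + 330·(-8) = 2736 − 2640 = 96. ✓

x = 16, y = -8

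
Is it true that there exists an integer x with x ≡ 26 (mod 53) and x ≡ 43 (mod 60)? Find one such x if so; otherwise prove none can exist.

The moduli 53 and 60 are coprime, so by the Chinese Remainder Theorem a unique solution modulo 3180 exists.
Any solution of the first congruence is x = 26 + 53t; substituting into the second, 53t ≡ 43 − 26 ≡ 17 (mod 60).
To invert 53 modulo 60: 60 = 1·53 + 7, 53 = 7·7 + 4, 7 = 1·4 + 3, 4 = 1·3 + 1, 3 = 3·1 + 0, and unwinding, 1 = 4 − 1·3 = 4 − (7 − 1·4) = −7 + 2·4 = −7 + 2·(53 − 7·7) = 2·53 − 15·7 = 2·53 − 15·(60 − 1·53) = −15·60 + 17·53. Thus 53⁻¹ ≡ 17 (mod 60).
Therefore t ≡ 17·17 = 289 ≡ 49 (mod 60).
With t = 49: x = 26 + 53·49 = 2623.
Verify: 2623 = 49·53 + 26 and 2623 = 43·60 + 43. ✓

x = 2623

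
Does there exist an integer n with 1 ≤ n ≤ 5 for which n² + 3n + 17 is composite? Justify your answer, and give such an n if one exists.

At n = 2: 2² + 3·2 + 17 = 27 = 3·9, which is composite.

n = 2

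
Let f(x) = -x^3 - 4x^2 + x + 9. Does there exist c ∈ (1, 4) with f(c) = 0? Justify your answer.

f(1) = 5 and f(4) = -115, which have opposite signs.
f is continuous everywhere (it is a polynomial), in particular on [1, 4].
The Intermediate Value Theorem then guarantees some c ∈ (1, 4) with f(c) = 0.

Yes, such a c exists.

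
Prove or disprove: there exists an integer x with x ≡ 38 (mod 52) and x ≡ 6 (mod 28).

x = 90

The moduli are not coprime: gcd(52, 28) = 4. Compatibility requires 4 ∣ (6 − 38) = -32, which holds, so solutions exist.
Step through x = 38, 38 + 52, 38 + 2·52, …: the values 38, 90 reduce mod 28 to 10, 6. The value 90 hits 6.
Indeed 90 ≡ 38 (mod 52) and 90 ≡ 6 (mod 28).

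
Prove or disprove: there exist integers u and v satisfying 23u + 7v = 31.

u = 5, v = -12

23 and 7 are coprime, so 23u + 7v ranges over all of ℤ.
Run the Euclidean algorithm on 23 and 7: 23 = 3·7 + 2, 7 = 3·2 + 1, 2 = 2·1 + 0.
Unwinding: 1 = 7 − 3·2 = 7 − 3·(23 − 3·7) = −3·23 + 10·7, i.e. 23·(-3) + 7·10 = 1.
Multiplying through by 31: u = (-3)·31 = -93, v = 10·31 = 310 is a solution.
The general solution is u = -93 + 7k, v = 310 − 23k; taking k = 14 gives the smaller pair u = 5, v = -12.
Check: 23·5 + 7·(-12) = 115 − 84 = 31. ✓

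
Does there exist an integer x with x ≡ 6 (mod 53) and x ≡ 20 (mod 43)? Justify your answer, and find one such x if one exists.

Since 53 and 43 share no common factor, CRT says the pair of congruences has a solution (unique mod 2279).
Any solution of the first congruence is x = 6 + 53t; substituting into the second, 53t ≡ 20 − 6 ≡ 14 (mod 43).
53 ≡ 10 (mod 43), so this reads 10t ≡ 14 (mod 43). Invert 10 mod 43 by the Euclidean algorithm: 43 = 4·10 + 3, 10 = 3·3 + 1, 3 = 3·1 + 0; back-substituting, 1 = 10 − 3·3 = 10 − 3·(43 − 4·10) = −3·43 + 13·10. Hence 10·13 ≡ 1, so 10⁻¹ ≡ 13 (mod 43).
Multiplying by 13: t ≡ 13·14 = 182 ≡ 10 (mod 43).
Taking t = 10 gives x = 6 + 53·10 = 536.
Verify: 536 = 10·53 + 6 and 536 = 12·43 + 20. ✓

x = 536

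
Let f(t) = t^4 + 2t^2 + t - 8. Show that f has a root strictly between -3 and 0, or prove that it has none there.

f(-3) = 88 and f(0) = -8, which have opposite signs.
Since f is a polynomial it is continuous on [-3, 0].
By the Intermediate Value Theorem f must vanish at some point of (-3, 0).

Such a root exists.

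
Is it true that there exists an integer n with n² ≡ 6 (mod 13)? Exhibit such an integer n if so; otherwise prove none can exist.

Since (13 − n)² ≡ n² (mod 13), it suffices to square n = 0, 1, …, 6: the residues are 0, 1, 4, 9, 3, 12, 10.
The set of squares mod 13 is therefore {0, 1, 3, 4, 9, 10, 12}, which does not contain 6.
Therefore n² ≡ 6 (mod 13) has no solution.

No such integer exists.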